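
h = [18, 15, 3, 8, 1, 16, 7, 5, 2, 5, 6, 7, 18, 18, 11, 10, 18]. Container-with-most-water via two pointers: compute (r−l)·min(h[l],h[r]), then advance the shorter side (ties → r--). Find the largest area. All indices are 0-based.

max area = 288

l=0 r=16: min(18,18)*16=288 best=288 *, r--
l=0 r=15: min(18,10)*15=150 best=288, r--
l=0 r=14: min(18,11)*14=154 best=288, r--
l=0 r=13: min(18,18)*13=234 best=288, r--
l=0 r=12: min(18,18)*12=216 best=288, r--
l=0 r=11: min(18,7)*11=77 best=288, r--
l=0 r=10: min(18,6)*10=60 best=288, r--
l=0 r=9: min(18,5)*9=45 best=288, r--
l=0 r=8: min(18,2)*8=16 best=288, r--
l=0 r=7: min(18,5)*7=35 best=288, r--
l=0 r=6: min(18,7)*6=42 best=288, r--
l=0 r=5: min(18,16)*5=80 best=288, r--
l=0 r=4: min(18,1)*4=4 best=288, r--
l=0 r=3: min(18,8)*3=24 best=288, r--
l=0 r=2: min(18,3)*2=6 best=288, r--
l=0 r=1: min(18,15)*1=15 best=288, r--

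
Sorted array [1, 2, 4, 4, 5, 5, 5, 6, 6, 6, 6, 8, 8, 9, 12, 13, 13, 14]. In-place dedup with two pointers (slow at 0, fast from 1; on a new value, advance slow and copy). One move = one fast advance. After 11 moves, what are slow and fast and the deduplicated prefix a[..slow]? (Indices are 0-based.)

slow=0 fast=1: a[fast]=2≠a[slow]=1 write a[1]=2, slow++,fast++
slow=1 fast=2: a[fast]=4≠a[slow]=2 write a[2]=4, slow++,fast++
slow=2 fast=3: a[fast]=4=a[slow] dup, fast++
slow=2 fast=4: a[fast]=5≠a[slow]=4 write a[3]=5, slow++,fast++
slow=3 fast=5: a[fast]=5=a[slow] dup, fast++
slow=3 fast=6: a[fast]=5=a[slow] dup, fast++
slow=3 fast=7: a[fast]=6≠a[slow]=5 write a[4]=6, slow++,fast++
slow=4 fast=8: a[fast]=6=a[slow] dup, fast++
slow=4 fast=9: a[fast]=6=a[slow] dup, fast++
slow=4 fast=10: a[fast]=6=a[slow] dup, fast++
slow=4 fast=11: a[fast]=8≠a[slow]=6 write a[5]=8, slow++,fast++

slow=5, fast=12, prefix=[1, 2, 4, 5, 6, 8]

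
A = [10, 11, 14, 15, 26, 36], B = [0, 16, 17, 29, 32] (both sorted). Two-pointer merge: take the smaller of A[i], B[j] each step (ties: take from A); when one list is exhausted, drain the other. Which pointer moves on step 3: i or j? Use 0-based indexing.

[i=0,j=0] A[i]=10>B[j]=0 take 0 → j++
[i=0,j=1] A[i]=10<=B[j]=16 take 10 → i++
[i=1,j=1] A[i]=11<=B[j]=16 take 11 → i++

i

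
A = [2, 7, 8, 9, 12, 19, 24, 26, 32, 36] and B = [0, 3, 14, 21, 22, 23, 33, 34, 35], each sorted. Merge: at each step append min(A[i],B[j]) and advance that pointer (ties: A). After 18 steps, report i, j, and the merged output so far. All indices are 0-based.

i=9, j=9, merged so far=[0, 2, 3, 7, 8, 9, 12, 14, 19, 21, 22, 23, 24, 26, 32, 33, 34, 35]

i=0 j=0: A[i]=2>B[j]=0 take 0, j++
i=0 j=1: A[i]=2<=B[j]=3 take 2, i++
i=1 j=1: A[i]=7>B[j]=3 take 3, j++
i=1 j=2: A[i]=7<=B[j]=14 take 7, i++
i=2 j=2: A[i]=8<=B[j]=14 take 8, i++
i=3 j=2: A[i]=9<=B[j]=14 take 9, i++
i=4 j=2: A[i]=12<=B[j]=14 take 12, i++
i=5 j=2: A[i]=19>B[j]=14 take 14, j++
i=5 j=3: A[i]=19<=B[j]=21 take 19, i++
i=6 j=3: A[i]=24>B[j]=21 take 21, j++
i=6 j=4: A[i]=24>B[j]=22 take 22, j++
i=6 j=5: A[i]=24>B[j]=23 take 23, j++
i=6 j=6: A[i]=24<=B[j]=33 take 24, i++
i=7 j=6: A[i]=26<=B[j]=33 take 26, i++
i=8 j=6: A[i]=32<=B[j]=33 take 32, i++
i=9 j=6: A[i]=36>B[j]=33 take 33, j++
i=9 j=7: A[i]=36>B[j]=34 take 34, j++
i=9 j=8: A[i]=36>B[j]=35 take 35, j++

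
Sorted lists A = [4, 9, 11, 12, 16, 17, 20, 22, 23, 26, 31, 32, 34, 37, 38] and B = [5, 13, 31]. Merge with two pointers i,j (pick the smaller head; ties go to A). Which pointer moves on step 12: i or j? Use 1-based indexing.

i=1 j=1: A[i]=4<=B[j]=5 take 4, i++
i=2 j=1: A[i]=9>B[j]=5 take 5, j++
i=2 j=2: A[i]=9<=B[j]=13 take 9, i++
i=3 j=2: A[i]=11<=B[j]=13 take 11, i++
i=4 j=2: A[i]=12<=B[j]=13 take 12, i++
i=5 j=2: A[i]=16>B[j]=13 take 13, j++
i=5 j=3: A[i]=16<=B[j]=31 take 16, i++
i=6 j=3: A[i]=17<=B[j]=31 take 17, i++
i=7 j=3: A[i]=20<=B[j]=31 take 20, i++
i=8 j=3: A[i]=22<=B[j]=31 take 22, i++
i=9 j=3: A[i]=23<=B[j]=31 take 23, i++
i=10 j=3: A[i]=26<=B[j]=31 take 26, i++

i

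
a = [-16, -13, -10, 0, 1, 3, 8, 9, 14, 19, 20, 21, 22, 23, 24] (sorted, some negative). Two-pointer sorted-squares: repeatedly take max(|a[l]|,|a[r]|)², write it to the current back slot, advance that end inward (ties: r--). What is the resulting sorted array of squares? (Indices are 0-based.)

l=0 r=14: |-16|<=|24| out[14]=576, r--
l=0 r=13: |-16|<=|23| out[13]=529, r--
l=0 r=12: |-16|<=|22| out[12]=484, r--
l=0 r=11: |-16|<=|21| out[11]=441, r--
l=0 r=10: |-16|<=|20| out[10]=400, r--
l=0 r=9: |-16|<=|19| out[9]=361, r--
l=0 r=8: |-16|>|14| out[8]=256, l++
l=1 r=8: |-13|<=|14| out[7]=196, r--
l=1 r=7: |-13|>|9| out[6]=169, l++
l=2 r=7: |-10|>|9| out[5]=100, l++
l=3 r=7: |0|<=|9| out[4]=81, r--
l=3 r=6: |0|<=|8| out[3]=64, r--
l=3 r=5: |0|<=|3| out[2]=9, r--
l=3 r=4: |0|<=|1| out[1]=1, r--
l=3 r=3: |0|<=|0| out[0]=0, r--

[0, 1, 9, 64, 81, 100, 169, 196, 256, 361, 400, 441, 484, 529, 576]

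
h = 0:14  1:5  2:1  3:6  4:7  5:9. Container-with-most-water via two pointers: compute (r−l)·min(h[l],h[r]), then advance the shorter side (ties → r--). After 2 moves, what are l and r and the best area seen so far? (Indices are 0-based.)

l=0, r=3, best area=45

l=0 r=5: min(14,9)*5=45 best=45 *, r--
l=0 r=4: min(14,7)*4=28 best=45, r--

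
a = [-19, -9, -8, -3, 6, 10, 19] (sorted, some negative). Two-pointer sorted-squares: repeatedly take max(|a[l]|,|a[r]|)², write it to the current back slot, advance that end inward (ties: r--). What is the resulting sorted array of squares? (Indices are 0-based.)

l=0 r=6: |-19|<=|19| out[6]=361, r--
l=0 r=5: |-19|>|10| out[5]=361, l++
l=1 r=5: |-9|<=|10| out[4]=100, r--
l=1 r=4: |-9|>|6| out[3]=81, l++
l=2 r=4: |-8|>|6| out[2]=64, l++
l=3 r=4: |-3|<=|6| out[1]=36, r--
l=3 r=3: |-3|<=|-3| out[0]=9, r--

[9, 36, 64, 81, 100, 361, 361]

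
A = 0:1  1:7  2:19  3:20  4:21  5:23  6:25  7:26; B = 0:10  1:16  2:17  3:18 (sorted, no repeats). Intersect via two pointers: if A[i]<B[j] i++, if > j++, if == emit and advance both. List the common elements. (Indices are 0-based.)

[i=0,j=0] 1<10 → i++
[i=1,j=0] 7<10 → i++
[i=2,j=0] 19>10 → j++
[i=2,j=1] 19>16 → j++
[i=2,j=2] 19>17 → j++
[i=2,j=3] 19>18 → j++

intersection = []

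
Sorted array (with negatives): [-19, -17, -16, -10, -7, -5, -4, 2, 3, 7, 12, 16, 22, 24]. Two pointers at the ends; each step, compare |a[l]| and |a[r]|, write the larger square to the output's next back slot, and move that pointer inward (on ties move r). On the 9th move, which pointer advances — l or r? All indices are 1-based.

r

[1,14] |-19|<=|24| out[14]=576 → r--
[1,13] |-19|<=|22| out[13]=484 → r--
[1,12] |-19|>|16| out[12]=361 → l++
[2,12] |-17|>|16| out[11]=289 → l++
[3,12] |-16|<=|16| out[10]=256 → r--
[3,11] |-16|>|12| out[9]=256 → l++
[4,11] |-10|<=|12| out[8]=144 → r--
[4,10] |-10|>|7| out[7]=100 → l++
[5,10] |-7|<=|7| out[6]=49 → r--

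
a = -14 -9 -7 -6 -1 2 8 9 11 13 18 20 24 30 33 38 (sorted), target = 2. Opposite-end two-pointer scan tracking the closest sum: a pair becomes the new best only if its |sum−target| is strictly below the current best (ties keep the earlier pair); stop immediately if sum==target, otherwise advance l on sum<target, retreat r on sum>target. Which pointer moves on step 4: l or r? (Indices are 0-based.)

[0,15] -14+38=24 d=22 * → r--
[0,14] -14+33=19 d=17 * → r--
[0,13] -14+30=16 d=14 * → r--
[0,12] -14+24=10 d=8 * → r--

r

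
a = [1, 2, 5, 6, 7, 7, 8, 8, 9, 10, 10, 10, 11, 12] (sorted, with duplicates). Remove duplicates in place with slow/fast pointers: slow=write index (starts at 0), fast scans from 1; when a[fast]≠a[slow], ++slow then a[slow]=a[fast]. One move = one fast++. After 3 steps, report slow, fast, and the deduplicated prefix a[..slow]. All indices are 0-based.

(s=0,f=1) a[fast]=2≠a[slow]=1 write a[1]=2 → slow++,fast++
(s=1,f=2) a[fast]=5≠a[slow]=2 write a[2]=5 → slow++,fast++
(s=2,f=3) a[fast]=6≠a[slow]=5 write a[3]=6 → slow++,fast++

slow=3, fast=4, prefix=[1, 2, 5, 6]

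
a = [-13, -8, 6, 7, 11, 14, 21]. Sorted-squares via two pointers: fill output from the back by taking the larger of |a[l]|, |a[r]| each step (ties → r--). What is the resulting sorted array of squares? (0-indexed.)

[36, 49, 64, 121, 169, 196, 441]

l=0 r=6: |-13|<=|21| out[6]=441, r--
l=0 r=5: |-13|<=|14| out[5]=196, r--
l=0 r=4: |-13|>|11| out[4]=169, l++
l=1 r=4: |-8|<=|11| out[3]=121, r--
l=1 r=3: |-8|>|7| out[2]=64, l++
l=2 r=3: |6|<=|7| out[1]=49, r--
l=2 r=2: |6|<=|6| out[0]=36, r--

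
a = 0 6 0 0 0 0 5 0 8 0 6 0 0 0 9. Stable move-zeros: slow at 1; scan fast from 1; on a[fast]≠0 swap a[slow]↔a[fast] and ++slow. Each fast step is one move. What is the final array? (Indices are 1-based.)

(s=1,f=1) a[fast]=0 → fast++
(s=1,f=2) a[fast]=6≠0 swap→a[1]=6 → slow++,fast++
(s=2,f=3) a[fast]=0 → fast++
(s=2,f=4) a[fast]=0 → fast++
(s=2,f=5) a[fast]=0 → fast++
(s=2,f=6) a[fast]=0 → fast++
(s=2,f=7) a[fast]=5≠0 swap→a[2]=5 → slow++,fast++
(s=3,f=8) a[fast]=0 → fast++
(s=3,f=9) a[fast]=8≠0 swap→a[3]=8 → slow++,fast++
(s=4,f=10) a[fast]=0 → fast++
(s=4,f=11) a[fast]=6≠0 swap→a[4]=6 → slow++,fast++
(s=5,f=12) a[fast]=0 → fast++
(s=5,f=13) a[fast]=0 → fast++
(s=5,f=14) a[fast]=0 → fast++
(s=5,f=15) a[fast]=9≠0 swap→a[5]=9 → slow++,fast++

[6, 5, 8, 6, 9, 0, 0, 0, 0, 0, 0, 0, 0, 0, 0]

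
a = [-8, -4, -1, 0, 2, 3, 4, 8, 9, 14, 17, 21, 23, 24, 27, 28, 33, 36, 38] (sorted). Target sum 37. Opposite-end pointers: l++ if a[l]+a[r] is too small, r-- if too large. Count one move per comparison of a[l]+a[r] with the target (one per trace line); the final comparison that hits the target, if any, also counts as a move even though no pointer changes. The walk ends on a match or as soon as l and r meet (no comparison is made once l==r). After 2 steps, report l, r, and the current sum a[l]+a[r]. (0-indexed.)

l=2, r=18, sum=37

l=0 r=18: -8+38=30 <37, l++
l=1 r=18: -4+38=34 <37, l++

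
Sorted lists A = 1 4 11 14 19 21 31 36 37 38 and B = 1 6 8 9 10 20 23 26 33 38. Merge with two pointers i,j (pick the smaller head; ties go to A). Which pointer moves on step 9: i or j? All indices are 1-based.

i=1 j=1: A[i]=1<=B[j]=1 take 1, i++
i=2 j=1: A[i]=4>B[j]=1 take 1, j++
i=2 j=2: A[i]=4<=B[j]=6 take 4, i++
i=3 j=2: A[i]=11>B[j]=6 take 6, j++
i=3 j=3: A[i]=11>B[j]=8 take 8, j++
i=3 j=4: A[i]=11>B[j]=9 take 9, j++
i=3 j=5: A[i]=11>B[j]=10 take 10, j++
i=3 j=6: A[i]=11<=B[j]=20 take 11, i++
i=4 j=6: A[i]=14<=B[j]=20 take 14, i++

i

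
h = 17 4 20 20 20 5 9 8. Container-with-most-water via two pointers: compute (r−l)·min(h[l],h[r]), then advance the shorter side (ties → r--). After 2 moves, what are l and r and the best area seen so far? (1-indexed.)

[1,8] min(17,8)*7=56 best=56 * → r--
[1,7] min(17,9)*6=54 best=56 → r--

l=1, r=6, best area=56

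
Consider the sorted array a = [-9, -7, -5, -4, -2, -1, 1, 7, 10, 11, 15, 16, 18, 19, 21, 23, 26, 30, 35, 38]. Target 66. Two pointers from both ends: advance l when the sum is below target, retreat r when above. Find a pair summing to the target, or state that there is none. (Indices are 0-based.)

l=0 r=19: -9+38=29 <66, l++
l=1 r=19: -7+38=31 <66, l++
l=2 r=19: -5+38=33 <66, l++
l=3 r=19: -4+38=34 <66, l++
l=4 r=19: -2+38=36 <66, l++
l=5 r=19: -1+38=37 <66, l++
l=6 r=19: 1+38=39 <66, l++
l=7 r=19: 7+38=45 <66, l++
l=8 r=19: 10+38=48 <66, l++
l=9 r=19: 11+38=49 <66, l++
l=10 r=19: 15+38=53 <66, l++
l=11 r=19: 16+38=54 <66, l++
l=12 r=19: 18+38=56 <66, l++
l=13 r=19: 19+38=57 <66, l++
l=14 r=19: 21+38=59 <66, l++
l=15 r=19: 23+38=61 <66, l++
l=16 r=19: 26+38=64 <66, l++
l=17 r=19: 30+38=68 >66, r--
l=17 r=18: 30+35=65 <66, l++

no pair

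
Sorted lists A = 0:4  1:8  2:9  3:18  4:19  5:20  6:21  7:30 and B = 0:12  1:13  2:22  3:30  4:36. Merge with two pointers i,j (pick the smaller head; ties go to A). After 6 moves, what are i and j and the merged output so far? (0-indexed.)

i=4, j=2, merged so far=[4, 8, 9, 12, 13, 18]

i=0 j=0: A[i]=4<=B[j]=12 take 4, i++
i=1 j=0: A[i]=8<=B[j]=12 take 8, i++
i=2 j=0: A[i]=9<=B[j]=12 take 9, i++
i=3 j=0: A[i]=18>B[j]=12 take 12, j++
i=3 j=1: A[i]=18>B[j]=13 take 13, j++
i=3 j=2: A[i]=18<=B[j]=22 take 18, i++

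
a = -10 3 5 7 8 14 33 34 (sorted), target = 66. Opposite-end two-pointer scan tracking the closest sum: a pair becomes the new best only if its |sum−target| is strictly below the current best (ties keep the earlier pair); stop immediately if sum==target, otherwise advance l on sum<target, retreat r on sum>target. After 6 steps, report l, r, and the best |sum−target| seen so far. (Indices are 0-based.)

l=0 r=7: -10+34=24 d=42 *, l++
l=1 r=7: 3+34=37 d=29 *, l++
l=2 r=7: 5+34=39 d=27 *, l++
l=3 r=7: 7+34=41 d=25 *, l++
l=4 r=7: 8+34=42 d=24 *, l++
l=5 r=7: 14+34=48 d=18 *, l++

l=6, r=7, best |Δ|=18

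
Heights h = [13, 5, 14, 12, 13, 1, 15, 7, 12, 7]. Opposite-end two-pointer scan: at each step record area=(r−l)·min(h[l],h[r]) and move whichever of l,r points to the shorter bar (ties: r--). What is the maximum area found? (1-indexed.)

max area = 96

[1,10] min(13,7)*9=63 best=63 * → r--
[1,9] min(13,12)*8=96 best=96 * → r--
[1,8] min(13,7)*7=49 best=96 → r--
[1,7] min(13,15)*6=78 best=96 → l++
[2,7] min(5,15)*5=25 best=96 → l++
[3,7] min(14,15)*4=56 best=96 → l++
[4,7] min(12,15)*3=36 best=96 → l++
[5,7] min(13,15)*2=26 best=96 → l++
[6,7] min(1,15)*1=1 best=96 → l++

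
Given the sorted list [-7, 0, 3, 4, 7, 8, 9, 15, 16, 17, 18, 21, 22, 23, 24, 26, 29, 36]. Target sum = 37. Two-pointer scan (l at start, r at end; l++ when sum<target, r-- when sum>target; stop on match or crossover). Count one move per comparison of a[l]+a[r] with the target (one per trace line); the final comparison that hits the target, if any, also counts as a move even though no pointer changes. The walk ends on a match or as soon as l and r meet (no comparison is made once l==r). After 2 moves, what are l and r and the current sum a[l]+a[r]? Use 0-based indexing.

[0,17] -7+36=29 <37 → l++
[1,17] 0+36=36 <37 → l++

l=2, r=17, sum=39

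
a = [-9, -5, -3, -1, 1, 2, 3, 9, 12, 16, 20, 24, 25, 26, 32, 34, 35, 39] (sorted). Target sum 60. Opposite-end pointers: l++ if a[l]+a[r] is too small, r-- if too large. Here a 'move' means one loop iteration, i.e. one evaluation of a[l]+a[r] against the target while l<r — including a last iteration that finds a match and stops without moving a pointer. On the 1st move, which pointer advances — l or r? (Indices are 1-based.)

l=1 r=18: -9+39=30 <60, l++

l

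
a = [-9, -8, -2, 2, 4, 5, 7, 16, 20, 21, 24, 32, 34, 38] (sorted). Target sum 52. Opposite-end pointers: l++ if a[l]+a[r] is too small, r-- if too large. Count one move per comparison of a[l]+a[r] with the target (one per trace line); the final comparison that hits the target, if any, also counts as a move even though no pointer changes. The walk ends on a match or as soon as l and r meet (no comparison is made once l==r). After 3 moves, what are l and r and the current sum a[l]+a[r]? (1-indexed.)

l=4, r=14, sum=40

l=1 r=14: -9+38=29 <52, l++
l=2 r=14: -8+38=30 <52, l++
l=3 r=14: -2+38=36 <52, l++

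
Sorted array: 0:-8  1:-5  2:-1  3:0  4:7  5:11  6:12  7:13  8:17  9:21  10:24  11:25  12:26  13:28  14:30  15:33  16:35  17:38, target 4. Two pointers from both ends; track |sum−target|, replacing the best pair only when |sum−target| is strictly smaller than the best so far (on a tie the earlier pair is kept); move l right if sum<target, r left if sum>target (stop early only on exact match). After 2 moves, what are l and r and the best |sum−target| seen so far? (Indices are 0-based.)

[0,17] -8+38=30 d=26 * → r--
[0,16] -8+35=27 d=23 * → r--

l=0, r=15, best |Δ|=23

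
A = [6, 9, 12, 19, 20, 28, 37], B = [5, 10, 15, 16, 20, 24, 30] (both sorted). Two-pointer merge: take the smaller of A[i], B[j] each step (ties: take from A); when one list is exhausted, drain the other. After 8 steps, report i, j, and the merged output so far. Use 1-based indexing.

i=5, j=5, merged so far=[5, 6, 9, 10, 12, 15, 16, 19]

[i=1,j=1] A[i]=6>B[j]=5 take 5 → j++
[i=1,j=2] A[i]=6<=B[j]=10 take 6 → i++
[i=2,j=2] A[i]=9<=B[j]=10 take 9 → i++
[i=3,j=2] A[i]=12>B[j]=10 take 10 → j++
[i=3,j=3] A[i]=12<=B[j]=15 take 12 → i++
[i=4,j=3] A[i]=19>B[j]=15 take 15 → j++
[i=4,j=4] A[i]=19>B[j]=16 take 16 → j++
[i=4,j=5] A[i]=19<=B[j]=20 take 19 → i++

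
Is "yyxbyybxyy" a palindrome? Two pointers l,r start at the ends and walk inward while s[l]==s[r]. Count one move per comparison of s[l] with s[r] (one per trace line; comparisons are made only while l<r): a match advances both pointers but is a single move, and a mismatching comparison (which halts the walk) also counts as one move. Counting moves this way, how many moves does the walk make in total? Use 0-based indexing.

5 moves

l=0 r=9: 'y'=='y', l++,r--
l=1 r=8: 'y'=='y', l++,r--
l=2 r=7: 'x'=='x', l++,r--
l=3 r=6: 'b'=='b', l++,r--
l=4 r=5: 'y'=='y', l++,r--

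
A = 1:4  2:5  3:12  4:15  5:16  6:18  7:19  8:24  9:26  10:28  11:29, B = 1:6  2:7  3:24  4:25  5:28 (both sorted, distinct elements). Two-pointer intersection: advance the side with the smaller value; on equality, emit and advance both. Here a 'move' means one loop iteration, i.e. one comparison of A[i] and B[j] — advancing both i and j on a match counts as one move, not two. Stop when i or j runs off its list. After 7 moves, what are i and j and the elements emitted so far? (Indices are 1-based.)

[i=1,j=1] 4<6 → i++
[i=2,j=1] 5<6 → i++
[i=3,j=1] 12>6 → j++
[i=3,j=2] 12>7 → j++
[i=3,j=3] 12<24 → i++
[i=4,j=3] 15<24 → i++
[i=5,j=3] 16<24 → i++

i=6, j=3, emitted=[]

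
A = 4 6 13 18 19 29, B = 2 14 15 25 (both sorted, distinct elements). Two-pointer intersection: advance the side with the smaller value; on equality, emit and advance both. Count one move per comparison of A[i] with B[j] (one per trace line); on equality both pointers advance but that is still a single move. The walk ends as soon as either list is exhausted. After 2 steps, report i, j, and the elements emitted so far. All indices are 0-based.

[i=0,j=0] 4>2 → j++
[i=0,j=1] 4<14 → i++

i=1, j=1, emitted=[]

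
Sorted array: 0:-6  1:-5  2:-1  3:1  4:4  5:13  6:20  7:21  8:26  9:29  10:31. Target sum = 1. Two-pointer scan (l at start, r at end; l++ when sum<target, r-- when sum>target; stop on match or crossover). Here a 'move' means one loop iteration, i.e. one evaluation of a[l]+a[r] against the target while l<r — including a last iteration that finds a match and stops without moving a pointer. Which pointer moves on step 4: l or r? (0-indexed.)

l=0 r=10: -6+31=25 >1, r--
l=0 r=9: -6+29=23 >1, r--
l=0 r=8: -6+26=20 >1, r--
l=0 r=7: -6+21=15 >1, r--

r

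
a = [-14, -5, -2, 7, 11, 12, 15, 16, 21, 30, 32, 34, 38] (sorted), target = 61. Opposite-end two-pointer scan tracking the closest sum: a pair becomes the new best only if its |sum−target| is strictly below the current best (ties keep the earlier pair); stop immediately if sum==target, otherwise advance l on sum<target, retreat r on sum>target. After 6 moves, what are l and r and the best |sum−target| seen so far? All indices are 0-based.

l=0 r=12: -14+38=24 d=37 *, l++
l=1 r=12: -5+38=33 d=28 *, l++
l=2 r=12: -2+38=36 d=25 *, l++
l=3 r=12: 7+38=45 d=16 *, l++
l=4 r=12: 11+38=49 d=12 *, l++
l=5 r=12: 12+38=50 d=11 *, l++

l=6, r=12, best |Δ|=11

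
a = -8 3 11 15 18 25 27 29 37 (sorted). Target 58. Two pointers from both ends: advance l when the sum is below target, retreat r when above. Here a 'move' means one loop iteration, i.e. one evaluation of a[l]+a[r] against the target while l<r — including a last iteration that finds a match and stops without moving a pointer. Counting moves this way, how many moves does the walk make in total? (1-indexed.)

[1,9] -8+37=29 <58 → l++
[2,9] 3+37=40 <58 → l++
[3,9] 11+37=48 <58 → l++
[4,9] 15+37=52 <58 → l++
[5,9] 18+37=55 <58 → l++
[6,9] 25+37=62 >58 → r--
[6,8] 25+29=54 <58 → l++
[7,8] 27+29=56 <58 → l++

8 moves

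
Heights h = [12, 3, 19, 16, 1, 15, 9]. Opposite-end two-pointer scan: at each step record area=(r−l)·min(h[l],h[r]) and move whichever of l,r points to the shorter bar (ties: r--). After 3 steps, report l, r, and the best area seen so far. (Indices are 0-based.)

l=0 r=6: min(12,9)*6=54 best=54 *, r--
l=0 r=5: min(12,15)*5=60 best=60 *, l++
l=1 r=5: min(3,15)*4=12 best=60, l++

l=2, r=5, best area=60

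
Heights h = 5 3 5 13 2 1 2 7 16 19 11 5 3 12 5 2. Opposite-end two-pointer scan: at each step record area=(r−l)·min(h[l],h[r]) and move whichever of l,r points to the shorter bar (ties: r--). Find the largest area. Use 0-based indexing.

[0,15] min(5,2)*15=30 best=30 * → r--
[0,14] min(5,5)*14=70 best=70 * → r--
[0,13] min(5,12)*13=65 best=70 → l++
[1,13] min(3,12)*12=36 best=70 → l++
[2,13] min(5,12)*11=55 best=70 → l++
[3,13] min(13,12)*10=120 best=120 * → r--
[3,12] min(13,3)*9=27 best=120 → r--
[3,11] min(13,5)*8=40 best=120 → r--
[3,10] min(13,11)*7=77 best=120 → r--
[3,9] min(13,19)*6=78 best=120 → l++
[4,9] min(2,19)*5=10 best=120 → l++
[5,9] min(1,19)*4=4 best=120 → l++
[6,9] min(2,19)*3=6 best=120 → l++
[7,9] min(7,19)*2=14 best=120 → l++
[8,9] min(16,19)*1=16 best=120 → l++

max area = 120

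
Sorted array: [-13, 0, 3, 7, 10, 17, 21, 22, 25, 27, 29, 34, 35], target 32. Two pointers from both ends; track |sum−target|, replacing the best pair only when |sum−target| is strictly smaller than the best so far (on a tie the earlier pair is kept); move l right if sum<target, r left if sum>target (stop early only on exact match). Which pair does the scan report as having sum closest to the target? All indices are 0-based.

pair (3, 29) with sum 32 (|Δ|=0)

[0,12] -13+35=22 d=10 * → l++
[1,12] 0+35=35 d=3 * → r--
[1,11] 0+34=34 d=2 * → r--
[1,10] 0+29=29 d=3 → l++
[2,10] 3+29=32 d=0 * → stop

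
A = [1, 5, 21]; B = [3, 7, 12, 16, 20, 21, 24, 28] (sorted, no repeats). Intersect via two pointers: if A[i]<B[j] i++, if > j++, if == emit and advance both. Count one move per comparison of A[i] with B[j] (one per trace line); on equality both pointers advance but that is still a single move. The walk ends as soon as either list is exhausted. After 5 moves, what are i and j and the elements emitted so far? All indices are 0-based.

[i=0,j=0] 1<3 → i++
[i=1,j=0] 5>3 → j++
[i=1,j=1] 5<7 → i++
[i=2,j=1] 21>7 → j++
[i=2,j=2] 21>12 → j++

i=2, j=3, emitted=[]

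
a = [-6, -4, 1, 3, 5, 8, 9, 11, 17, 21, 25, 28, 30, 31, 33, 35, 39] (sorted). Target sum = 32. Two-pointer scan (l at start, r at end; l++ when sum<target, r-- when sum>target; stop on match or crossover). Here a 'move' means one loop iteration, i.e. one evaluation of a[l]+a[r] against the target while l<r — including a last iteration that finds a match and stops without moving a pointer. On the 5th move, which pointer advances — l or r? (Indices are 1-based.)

l=1 r=17: -6+39=33 >32, r--
l=1 r=16: -6+35=29 <32, l++
l=2 r=16: -4+35=31 <32, l++
l=3 r=16: 1+35=36 >32, r--
l=3 r=15: 1+33=34 >32, r--

r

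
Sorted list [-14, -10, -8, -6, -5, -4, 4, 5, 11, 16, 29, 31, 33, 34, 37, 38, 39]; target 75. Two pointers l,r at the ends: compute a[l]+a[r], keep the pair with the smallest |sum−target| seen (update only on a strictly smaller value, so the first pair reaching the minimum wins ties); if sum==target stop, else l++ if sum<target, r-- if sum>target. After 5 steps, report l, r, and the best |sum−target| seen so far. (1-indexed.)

[1,17] -14+39=25 d=50 * → l++
[2,17] -10+39=29 d=46 * → l++
[3,17] -8+39=31 d=44 * → l++
[4,17] -6+39=33 d=42 * → l++
[5,17] -5+39=34 d=41 * → l++

l=6, r=17, best |Δ|=41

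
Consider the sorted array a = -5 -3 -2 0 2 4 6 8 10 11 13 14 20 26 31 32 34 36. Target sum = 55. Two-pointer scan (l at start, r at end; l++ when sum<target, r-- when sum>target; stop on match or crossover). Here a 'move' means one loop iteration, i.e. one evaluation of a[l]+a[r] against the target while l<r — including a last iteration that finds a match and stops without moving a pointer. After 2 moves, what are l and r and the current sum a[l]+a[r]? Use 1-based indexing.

l=3, r=18, sum=34

[1,18] -5+36=31 <55 → l++
[2,18] -3+36=33 <55 → l++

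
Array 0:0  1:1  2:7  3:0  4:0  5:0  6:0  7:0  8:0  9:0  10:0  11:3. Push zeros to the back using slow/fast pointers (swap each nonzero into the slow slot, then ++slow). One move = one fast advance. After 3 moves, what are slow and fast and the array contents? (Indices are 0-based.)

slow=2, fast=3, a=[1, 7, 0, 0, 0, 0, 0, 0, 0, 0, 0, 3]

(s=0,f=0) a[fast]=0 → fast++
(s=0,f=1) a[fast]=1≠0 swap→a[0]=1 → slow++,fast++
(s=1,f=2) a[fast]=7≠0 swap→a[1]=7 → slow++,fast++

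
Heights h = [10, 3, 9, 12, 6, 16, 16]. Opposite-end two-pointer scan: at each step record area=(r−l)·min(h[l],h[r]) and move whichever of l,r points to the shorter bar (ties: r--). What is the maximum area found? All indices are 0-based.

l=0 r=6: min(10,16)*6=60 best=60 *, l++
l=1 r=6: min(3,16)*5=15 best=60, l++
l=2 r=6: min(9,16)*4=36 best=60, l++
l=3 r=6: min(12,16)*3=36 best=60, l++
l=4 r=6: min(6,16)*2=12 best=60, l++
l=5 r=6: min(16,16)*1=16 best=60, r--

max area = 60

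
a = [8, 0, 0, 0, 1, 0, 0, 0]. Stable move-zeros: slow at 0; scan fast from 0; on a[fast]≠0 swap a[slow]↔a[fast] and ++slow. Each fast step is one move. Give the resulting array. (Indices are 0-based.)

[8, 1, 0, 0, 0, 0, 0, 0]

slow=0 fast=0: a[fast]=8≠0 swap→a[0]=8, slow++,fast++
slow=1 fast=1: a[fast]=0, fast++
slow=1 fast=2: a[fast]=0, fast++
slow=1 fast=3: a[fast]=0, fast++
slow=1 fast=4: a[fast]=1≠0 swap→a[1]=1, slow++,fast++
slow=2 fast=5: a[fast]=0, fast++
slow=2 fast=6: a[fast]=0, fast++
slow=2 fast=7: a[fast]=0, fast++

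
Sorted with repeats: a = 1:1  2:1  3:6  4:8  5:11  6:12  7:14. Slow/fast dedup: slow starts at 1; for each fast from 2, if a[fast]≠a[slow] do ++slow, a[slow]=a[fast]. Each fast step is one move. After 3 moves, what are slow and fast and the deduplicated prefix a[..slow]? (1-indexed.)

slow=3, fast=5, prefix=[1, 6, 8]

slow=1 fast=2: a[fast]=1=a[slow] dup, fast++
slow=1 fast=3: a[fast]=6≠a[slow]=1 write a[2]=6, slow++,fast++
slow=2 fast=4: a[fast]=8≠a[slow]=6 write a[3]=8, slow++,fast++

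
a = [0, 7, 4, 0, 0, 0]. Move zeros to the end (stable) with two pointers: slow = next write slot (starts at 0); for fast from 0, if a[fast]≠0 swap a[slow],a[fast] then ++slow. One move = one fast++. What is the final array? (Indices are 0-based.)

[7, 4, 0, 0, 0, 0]

slow=0 fast=0: a[fast]=0, fast++
slow=0 fast=1: a[fast]=7≠0 swap→a[0]=7, slow++,fast++
slow=1 fast=2: a[fast]=4≠0 swap→a[1]=4, slow++,fast++
slow=2 fast=3: a[fast]=0, fast++
slow=2 fast=4: a[fast]=0, fast++
slow=2 fast=5: a[fast]=0, fast++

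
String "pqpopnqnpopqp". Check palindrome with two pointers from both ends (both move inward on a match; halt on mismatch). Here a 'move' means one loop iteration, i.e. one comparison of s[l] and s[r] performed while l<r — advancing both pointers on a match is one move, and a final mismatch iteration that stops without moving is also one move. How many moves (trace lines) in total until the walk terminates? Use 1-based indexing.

6 moves

l=1 r=13: 'p'=='p', l++,r--
l=2 r=12: 'q'=='q', l++,r--
l=3 r=11: 'p'=='p', l++,r--
l=4 r=10: 'o'=='o', l++,r--
l=5 r=9: 'p'=='p', l++,r--
l=6 r=8: 'n'=='n', l++,r--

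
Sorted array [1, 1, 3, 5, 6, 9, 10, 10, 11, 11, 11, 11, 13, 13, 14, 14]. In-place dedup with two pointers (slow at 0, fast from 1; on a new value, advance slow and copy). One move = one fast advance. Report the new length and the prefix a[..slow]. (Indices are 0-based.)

length 9; prefix = [1, 3, 5, 6, 9, 10, 11, 13, 14]

slow=0 fast=1: a[fast]=1=a[slow] dup, fast++
slow=0 fast=2: a[fast]=3≠a[slow]=1 write a[1]=3, slow++,fast++
slow=1 fast=3: a[fast]=5≠a[slow]=3 write a[2]=5, slow++,fast++
slow=2 fast=4: a[fast]=6≠a[slow]=5 write a[3]=6, slow++,fast++
slow=3 fast=5: a[fast]=9≠a[slow]=6 write a[4]=9, slow++,fast++
slow=4 fast=6: a[fast]=10≠a[slow]=9 write a[5]=10, slow++,fast++
slow=5 fast=7: a[fast]=10=a[slow] dup, fast++
slow=5 fast=8: a[fast]=11≠a[slow]=10 write a[6]=11, slow++,fast++
slow=6 fast=9: a[fast]=11=a[slow] dup, fast++
slow=6 fast=10: a[fast]=11=a[slow] dup, fast++
slow=6 fast=11: a[fast]=11=a[slow] dup, fast++
slow=6 fast=12: a[fast]=13≠a[slow]=11 write a[7]=13, slow++,fast++
slow=7 fast=13: a[fast]=13=a[slow] dup, fast++
slow=7 fast=14: a[fast]=14≠a[slow]=13 write a[8]=14, slow++,fast++
slow=8 fast=15: a[fast]=14=a[slow] dup, fast++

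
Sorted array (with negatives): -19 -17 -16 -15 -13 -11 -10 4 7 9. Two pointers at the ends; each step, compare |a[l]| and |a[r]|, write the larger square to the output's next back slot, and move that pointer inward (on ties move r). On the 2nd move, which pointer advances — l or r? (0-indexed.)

[0,9] |-19|>|9| out[9]=361 → l++
[1,9] |-17|>|9| out[8]=289 → l++

l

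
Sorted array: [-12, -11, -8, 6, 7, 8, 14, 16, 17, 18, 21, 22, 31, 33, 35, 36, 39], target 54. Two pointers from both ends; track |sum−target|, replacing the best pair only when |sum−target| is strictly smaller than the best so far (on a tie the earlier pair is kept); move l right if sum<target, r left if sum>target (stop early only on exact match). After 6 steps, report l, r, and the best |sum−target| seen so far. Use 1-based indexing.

l=1 r=17: -12+39=27 d=27 *, l++
l=2 r=17: -11+39=28 d=26 *, l++
l=3 r=17: -8+39=31 d=23 *, l++
l=4 r=17: 6+39=45 d=9 *, l++
l=5 r=17: 7+39=46 d=8 *, l++
l=6 r=17: 8+39=47 d=7 *, l++

l=7, r=17, best |Δ|=7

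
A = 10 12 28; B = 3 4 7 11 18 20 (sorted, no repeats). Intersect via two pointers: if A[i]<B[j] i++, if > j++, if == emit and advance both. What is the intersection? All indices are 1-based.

intersection = []

[i=1,j=1] 10>3 → j++
[i=1,j=2] 10>4 → j++
[i=1,j=3] 10>7 → j++
[i=1,j=4] 10<11 → i++
[i=2,j=4] 12>11 → j++
[i=2,j=5] 12<18 → i++
[i=3,j=5] 28>18 → j++
[i=3,j=6] 28>20 → j++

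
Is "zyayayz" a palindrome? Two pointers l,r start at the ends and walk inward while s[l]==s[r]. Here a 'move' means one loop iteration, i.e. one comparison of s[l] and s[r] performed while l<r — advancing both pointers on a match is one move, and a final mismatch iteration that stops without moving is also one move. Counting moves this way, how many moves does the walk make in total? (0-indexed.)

l=0 r=6: 'z'=='z', l++,r--
l=1 r=5: 'y'=='y', l++,r--
l=2 r=4: 'a'=='a', l++,r--

3 moves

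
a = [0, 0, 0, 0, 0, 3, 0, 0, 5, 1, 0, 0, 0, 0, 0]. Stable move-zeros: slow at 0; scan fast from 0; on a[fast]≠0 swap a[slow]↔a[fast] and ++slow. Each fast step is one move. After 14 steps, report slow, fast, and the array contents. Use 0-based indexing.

slow=0 fast=0: a[fast]=0, fast++
slow=0 fast=1: a[fast]=0, fast++
slow=0 fast=2: a[fast]=0, fast++
slow=0 fast=3: a[fast]=0, fast++
slow=0 fast=4: a[fast]=0, fast++
slow=0 fast=5: a[fast]=3≠0 swap→a[0]=3, slow++,fast++
slow=1 fast=6: a[fast]=0, fast++
slow=1 fast=7: a[fast]=0, fast++
slow=1 fast=8: a[fast]=5≠0 swap→a[1]=5, slow++,fast++
slow=2 fast=9: a[fast]=1≠0 swap→a[2]=1, slow++,fast++
slow=3 fast=10: a[fast]=0, fast++
slow=3 fast=11: a[fast]=0, fast++
slow=3 fast=12: a[fast]=0, fast++
slow=3 fast=13: a[fast]=0, fast++

slow=3, fast=14, a=[3, 5, 1, 0, 0, 0, 0, 0, 0, 0, 0, 0, 0, 0, 0]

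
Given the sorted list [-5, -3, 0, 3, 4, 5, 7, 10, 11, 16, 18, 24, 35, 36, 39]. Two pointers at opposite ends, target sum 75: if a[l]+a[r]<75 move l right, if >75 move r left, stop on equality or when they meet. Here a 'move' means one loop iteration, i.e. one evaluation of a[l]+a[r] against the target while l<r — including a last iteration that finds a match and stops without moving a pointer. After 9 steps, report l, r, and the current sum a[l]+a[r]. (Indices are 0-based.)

l=9, r=14, sum=55

l=0 r=14: -5+39=34 <75, l++
l=1 r=14: -3+39=36 <75, l++
l=2 r=14: 0+39=39 <75, l++
l=3 r=14: 3+39=42 <75, l++
l=4 r=14: 4+39=43 <75, l++
l=5 r=14: 5+39=44 <75, l++
l=6 r=14: 7+39=46 <75, l++
l=7 r=14: 10+39=49 <75, l++
l=8 r=14: 11+39=50 <75, l++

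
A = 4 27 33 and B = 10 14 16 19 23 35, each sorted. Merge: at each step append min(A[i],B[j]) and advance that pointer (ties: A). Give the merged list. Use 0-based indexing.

[4, 10, 14, 16, 19, 23, 27, 33, 35]

i=0 j=0: A[i]=4<=B[j]=10 take 4, i++
i=1 j=0: A[i]=27>B[j]=10 take 10, j++
i=1 j=1: A[i]=27>B[j]=14 take 14, j++
i=1 j=2: A[i]=27>B[j]=16 take 16, j++
i=1 j=3: A[i]=27>B[j]=19 take 19, j++
i=1 j=4: A[i]=27>B[j]=23 take 23, j++
i=1 j=5: A[i]=27<=B[j]=35 take 27, i++
i=2 j=5: A[i]=33<=B[j]=35 take 33, i++
i=3 j=5: A done, take B[j]=35, j++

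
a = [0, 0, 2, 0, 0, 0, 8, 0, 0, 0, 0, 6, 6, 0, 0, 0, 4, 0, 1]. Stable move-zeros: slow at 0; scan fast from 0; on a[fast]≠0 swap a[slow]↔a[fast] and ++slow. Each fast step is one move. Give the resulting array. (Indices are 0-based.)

[2, 8, 6, 6, 4, 1, 0, 0, 0, 0, 0, 0, 0, 0, 0, 0, 0, 0, 0]

slow=0 fast=0: a[fast]=0, fast++
slow=0 fast=1: a[fast]=0, fast++
slow=0 fast=2: a[fast]=2≠0 swap→a[0]=2, slow++,fast++
slow=1 fast=3: a[fast]=0, fast++
slow=1 fast=4: a[fast]=0, fast++
slow=1 fast=5: a[fast]=0, fast++
slow=1 fast=6: a[fast]=8≠0 swap→a[1]=8, slow++,fast++
slow=2 fast=7: a[fast]=0, fast++
slow=2 fast=8: a[fast]=0, fast++
slow=2 fast=9: a[fast]=0, fast++
slow=2 fast=10: a[fast]=0, fast++
slow=2 fast=11: a[fast]=6≠0 swap→a[2]=6, slow++,fast++
slow=3 fast=12: a[fast]=6≠0 swap→a[3]=6, slow++,fast++
slow=4 fast=13: a[fast]=0, fast++
slow=4 fast=14: a[fast]=0, fast++
slow=4 fast=15: a[fast]=0, fast++
slow=4 fast=16: a[fast]=4≠0 swap→a[4]=4, slow++,fast++
slow=5 fast=17: a[fast]=0, fast++
slow=5 fast=18: a[fast]=1≠0 swap→a[5]=1, slow++,fast++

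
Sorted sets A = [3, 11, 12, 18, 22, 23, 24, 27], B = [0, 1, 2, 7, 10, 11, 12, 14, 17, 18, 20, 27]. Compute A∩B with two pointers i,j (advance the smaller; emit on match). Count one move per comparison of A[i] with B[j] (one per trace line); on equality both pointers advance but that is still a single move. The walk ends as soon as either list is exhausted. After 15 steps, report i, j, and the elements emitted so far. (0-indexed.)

i=7, j=11, emitted=[11, 12, 18]

i=0 j=0: 3>0, j++
i=0 j=1: 3>1, j++
i=0 j=2: 3>2, j++
i=0 j=3: 3<7, i++
i=1 j=3: 11>7, j++
i=1 j=4: 11>10, j++
i=1 j=5: 11==11 emit, i++,j++
i=2 j=6: 12==12 emit, i++,j++
i=3 j=7: 18>14, j++
i=3 j=8: 18>17, j++
i=3 j=9: 18==18 emit, i++,j++
i=4 j=10: 22>20, j++
i=4 j=11: 22<27, i++
i=5 j=11: 23<27, i++
i=6 j=11: 24<27, i++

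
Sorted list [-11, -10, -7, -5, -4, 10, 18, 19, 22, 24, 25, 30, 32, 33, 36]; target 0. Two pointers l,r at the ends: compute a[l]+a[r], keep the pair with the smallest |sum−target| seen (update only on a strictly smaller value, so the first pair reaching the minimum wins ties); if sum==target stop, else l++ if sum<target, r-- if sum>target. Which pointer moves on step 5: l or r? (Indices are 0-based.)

r

[0,14] -11+36=25 d=25 * → r--
[0,13] -11+33=22 d=22 * → r--
[0,12] -11+32=21 d=21 * → r--
[0,11] -11+30=19 d=19 * → r--
[0,10] -11+25=14 d=14 * → r--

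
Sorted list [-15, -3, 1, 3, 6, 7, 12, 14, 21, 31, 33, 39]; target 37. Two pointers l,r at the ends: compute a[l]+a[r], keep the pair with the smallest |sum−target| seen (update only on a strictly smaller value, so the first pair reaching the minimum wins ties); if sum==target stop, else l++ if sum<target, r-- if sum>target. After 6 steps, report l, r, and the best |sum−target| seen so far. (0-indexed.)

l=0 r=11: -15+39=24 d=13 *, l++
l=1 r=11: -3+39=36 d=1 *, l++
l=2 r=11: 1+39=40 d=3, r--
l=2 r=10: 1+33=34 d=3, l++
l=3 r=10: 3+33=36 d=1, l++
l=4 r=10: 6+33=39 d=2, r--

l=4, r=9, best |Δ|=1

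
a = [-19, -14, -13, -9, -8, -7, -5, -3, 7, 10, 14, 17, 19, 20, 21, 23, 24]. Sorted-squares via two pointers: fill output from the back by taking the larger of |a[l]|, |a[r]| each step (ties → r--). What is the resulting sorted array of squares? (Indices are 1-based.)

l=1 r=17: |-19|<=|24| out[17]=576, r--
l=1 r=16: |-19|<=|23| out[16]=529, r--
l=1 r=15: |-19|<=|21| out[15]=441, r--
l=1 r=14: |-19|<=|20| out[14]=400, r--
l=1 r=13: |-19|<=|19| out[13]=361, r--
l=1 r=12: |-19|>|17| out[12]=361, l++
l=2 r=12: |-14|<=|17| out[11]=289, r--
l=2 r=11: |-14|<=|14| out[10]=196, r--
l=2 r=10: |-14|>|10| out[9]=196, l++
l=3 r=10: |-13|>|10| out[8]=169, l++
l=4 r=10: |-9|<=|10| out[7]=100, r--
l=4 r=9: |-9|>|7| out[6]=81, l++
l=5 r=9: |-8|>|7| out[5]=64, l++
l=6 r=9: |-7|<=|7| out[4]=49, r--
l=6 r=8: |-7|>|-3| out[3]=49, l++
l=7 r=8: |-5|>|-3| out[2]=25, l++
l=8 r=8: |-3|<=|-3| out[1]=9, r--

[9, 25, 49, 49, 64, 81, 100, 169, 196, 196, 289, 361, 361, 400, 441, 529, 576]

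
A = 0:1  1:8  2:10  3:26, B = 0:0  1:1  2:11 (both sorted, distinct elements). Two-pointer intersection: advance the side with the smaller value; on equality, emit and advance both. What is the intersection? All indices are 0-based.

intersection = [1]

i=0 j=0: 1>0, j++
i=0 j=1: 1==1 emit, i++,j++
i=1 j=2: 8<11, i++
i=2 j=2: 10<11, i++
i=3 j=2: 26>11, j++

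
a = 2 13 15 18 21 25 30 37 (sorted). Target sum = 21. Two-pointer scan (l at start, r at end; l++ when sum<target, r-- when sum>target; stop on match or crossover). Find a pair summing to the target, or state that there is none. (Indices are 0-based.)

l=0 r=7: 2+37=39 >21, r--
l=0 r=6: 2+30=32 >21, r--
l=0 r=5: 2+25=27 >21, r--
l=0 r=4: 2+21=23 >21, r--
l=0 r=3: 2+18=20 <21, l++
l=1 r=3: 13+18=31 >21, r--
l=1 r=2: 13+15=28 >21, r--

no pair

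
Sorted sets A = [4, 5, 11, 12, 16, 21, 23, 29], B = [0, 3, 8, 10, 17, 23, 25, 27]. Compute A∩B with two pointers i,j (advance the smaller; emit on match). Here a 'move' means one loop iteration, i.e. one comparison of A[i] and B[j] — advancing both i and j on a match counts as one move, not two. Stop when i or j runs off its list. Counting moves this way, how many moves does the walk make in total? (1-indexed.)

[i=1,j=1] 4>0 → j++
[i=1,j=2] 4>3 → j++
[i=1,j=3] 4<8 → i++
[i=2,j=3] 5<8 → i++
[i=3,j=3] 11>8 → j++
[i=3,j=4] 11>10 → j++
[i=3,j=5] 11<17 → i++
[i=4,j=5] 12<17 → i++
[i=5,j=5] 16<17 → i++
[i=6,j=5] 21>17 → j++
[i=6,j=6] 21<23 → i++
[i=7,j=6] 23==23 emit → i++,j++
[i=8,j=7] 29>25 → j++
[i=8,j=8] 29>27 → j++

14 moves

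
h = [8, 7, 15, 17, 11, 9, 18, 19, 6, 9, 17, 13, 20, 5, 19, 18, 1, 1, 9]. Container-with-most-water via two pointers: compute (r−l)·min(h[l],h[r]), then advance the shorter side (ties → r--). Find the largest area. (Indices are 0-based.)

[0,18] min(8,9)*18=144 best=144 * → l++
[1,18] min(7,9)*17=119 best=144 → l++
[2,18] min(15,9)*16=144 best=144 → r--
[2,17] min(15,1)*15=15 best=144 → r--
[2,16] min(15,1)*14=14 best=144 → r--
[2,15] min(15,18)*13=195 best=195 * → l++
[3,15] min(17,18)*12=204 best=204 * → l++
[4,15] min(11,18)*11=121 best=204 → l++
[5,15] min(9,18)*10=90 best=204 → l++
[6,15] min(18,18)*9=162 best=204 → r--
[6,14] min(18,19)*8=144 best=204 → l++
[7,14] min(19,19)*7=133 best=204 → r--
[7,13] min(19,5)*6=30 best=204 → r--
[7,12] min(19,20)*5=95 best=204 → l++
[8,12] min(6,20)*4=24 best=204 → l++
[9,12] min(9,20)*3=27 best=204 → l++
[10,12] min(17,20)*2=34 best=204 → l++
[11,12] min(13,20)*1=13 best=204 → l++

max area = 204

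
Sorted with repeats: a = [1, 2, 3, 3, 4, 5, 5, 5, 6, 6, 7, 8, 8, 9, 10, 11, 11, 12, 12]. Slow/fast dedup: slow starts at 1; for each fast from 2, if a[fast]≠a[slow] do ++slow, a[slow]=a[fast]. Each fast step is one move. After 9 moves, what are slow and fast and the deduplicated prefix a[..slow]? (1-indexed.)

slow=6, fast=11, prefix=[1, 2, 3, 4, 5, 6]

slow=1 fast=2: a[fast]=2≠a[slow]=1 write a[2]=2, slow++,fast++
slow=2 fast=3: a[fast]=3≠a[slow]=2 write a[3]=3, slow++,fast++
slow=3 fast=4: a[fast]=3=a[slow] dup, fast++
slow=3 fast=5: a[fast]=4≠a[slow]=3 write a[4]=4, slow++,fast++
slow=4 fast=6: a[fast]=5≠a[slow]=4 write a[5]=5, slow++,fast++
slow=5 fast=7: a[fast]=5=a[slow] dup, fast++
slow=5 fast=8: a[fast]=5=a[slow] dup, fast++
slow=5 fast=9: a[fast]=6≠a[slow]=5 write a[6]=6, slow++,fast++
slow=6 fast=10: a[fast]=6=a[slow] dup, fast++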